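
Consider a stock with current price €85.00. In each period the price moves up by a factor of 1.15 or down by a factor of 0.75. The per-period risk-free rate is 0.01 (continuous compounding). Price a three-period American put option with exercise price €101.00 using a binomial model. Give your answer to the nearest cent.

€21.47

Risk-neutral probability p = (e^0.01 − 0.75)/(1.15 − 0.75) = 0.2601/0.4000 = 0.6501
Terminal stock prices: S_uuu = 129.3, S_uud = 84.31, S_udd = 54.98, S_ddd = 35.86
Terminal payoffs (K − S): max(-28.27, 0) = 0, max(16.69, 0) = 16.69, max(46.02, 0) = 46.02, max(65.14, 0) = 65.14
Node uu (S = 112.4): continuation = e^(−0.01)·[0.6501·0.0000 + 0.3499·16.6906] = 5.7815; exercise value = 0.0000 ≤ continuation, so V_uu = 5.7815
Node ud (S = 73.31): continuation = e^(−0.01)·[0.6501·16.6906 + 0.3499·46.0156] = 26.6825; exercise value = 27.6875 > continuation, so V_ud = 27.6875 (exercise)
Node dd (S = 47.81): continuation = e^(−0.01)·[0.6501·46.0156 + 0.3499·65.1406] = 52.1825; exercise value = 53.1875 > continuation, so V_dd = 53.1875 (exercise)
Node u (S = 97.75): continuation = e^(−0.01)·[0.6501·5.7815 + 0.3499·27.6875] = 13.3121; exercise value = 3.2500 ≤ continuation, so V_u = 13.3121
Node d (S = 63.75): continuation = e^(−0.01)·[0.6501·27.6875 + 0.3499·53.1875] = 36.2450; exercise value = 37.2500 > continuation, so V_d = 37.2500 (exercise)
Node 0 (S = 85): continuation = e^(−0.01)·[0.6501·13.3121 + 0.3499·37.2500] = 21.4716; exercise value = 16.0000 ≤ continuation, so V_0 = 21.4716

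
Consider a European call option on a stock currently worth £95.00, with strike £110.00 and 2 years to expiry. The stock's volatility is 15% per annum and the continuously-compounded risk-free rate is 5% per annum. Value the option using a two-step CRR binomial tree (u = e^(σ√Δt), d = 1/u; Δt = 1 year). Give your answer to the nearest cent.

CRR parameters: u = e^(σ√Δt) = e^(0.15·√1) = 1.1618, d = 1/u = 0.8607
Per-period rate: rΔt = 0.05·1 = 0.05, so R = e^0.05 = 1.0513
Risk-neutral probability p = (e^0.05 − 0.8607)/(1.1618 − 0.8607) = 0.1906/0.3011 = 0.6328
Terminal stock prices: S_uu = 128.2, S_ud = 95, S_dd = 70.38
Terminal payoffs (S − K): max(18.24, 0) = 18.24, max(-15, 0) = 0, max(-39.62, 0) = 0
Node u (S = 110.4): V_u = e^(−0.05)·[0.6328·18.2366 + 0.3672·0.0000] = 10.9779
Node d (S = 81.77): V_d = e^(−0.05)·[0.6328·0.0000 + 0.3672·0.0000] = 0.0000
Node 0 (S = 95): V_0 = e^(−0.05)·[0.6328·10.9779 + 0.3672·0.0000] = 6.6084

£6.61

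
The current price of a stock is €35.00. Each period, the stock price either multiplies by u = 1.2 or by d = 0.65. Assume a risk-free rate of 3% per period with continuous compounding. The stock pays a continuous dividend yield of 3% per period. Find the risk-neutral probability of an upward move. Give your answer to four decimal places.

p = 0.6364

Per-period risk-free factor R = e^0.03 = 1.0305; dividend-adjusted growth = e^(0.03−0.03) = 1.0000.
Risk-neutral probability p = (1.0000 − 0.65)/(1.2 − 0.65) = 0.3500/0.5500 = 0.6364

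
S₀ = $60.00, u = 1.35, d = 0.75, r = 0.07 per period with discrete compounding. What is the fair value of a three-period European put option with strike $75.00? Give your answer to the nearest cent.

Risk-neutral probability p = (1 + 0.07 − 0.75)/(1.35 − 0.75) = 0.3200/0.6000 = 0.5333
Terminal stock prices: S_uuu = 147.6, S_uud = 82.01, S_udd = 45.56, S_ddd = 25.31
Terminal payoffs (K − S): max(-72.62, 0) = 0, max(-7.013, 0) = 0, max(29.44, 0) = 29.44, max(49.69, 0) = 49.69
Node uu (S = 109.4): V_uu = 1/1.07·[0.5333·0.0000 + 0.4667·0.0000] = 0.0000
Node ud (S = 60.75): V_ud = 1/1.07·[0.5333·0.0000 + 0.4667·29.4375] = 12.8388
Node dd (S = 33.75): V_dd = 1/1.07·[0.5333·29.4375 + 0.4667·49.6875] = 36.3435
Node u (S = 81): V_u = 1/1.07·[0.5333·0.0000 + 0.4667·12.8388] = 5.5995
Node d (S = 45): V_d = 1/1.07·[0.5333·12.8388 + 0.4667·36.3435] = 22.2501
Node 0 (S = 60): V_0 = 1/1.07·[0.5333·5.5995 + 0.4667·22.2501] = 12.4951

$12.50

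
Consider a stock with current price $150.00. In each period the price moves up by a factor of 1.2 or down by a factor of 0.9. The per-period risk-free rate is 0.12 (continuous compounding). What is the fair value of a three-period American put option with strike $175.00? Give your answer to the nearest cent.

Risk-neutral probability p = (e^0.12 − 0.9)/(1.2 − 0.9) = 0.2275/0.3000 = 0.7583
Terminal stock prices: S_uuu = 259.2, S_uud = 194.4, S_udd = 145.8, S_ddd = 109.4
Terminal payoffs (K − S): max(-84.2, 0) = 0, max(-19.4, 0) = 0, max(29.2, 0) = 29.2, max(65.65, 0) = 65.65
Node uu (S = 216): continuation = e^(−0.12)·[0.7583·0.0000 + 0.2417·0.0000] = 0.0000; exercise value = 0.0000 ≤ continuation, so V_uu = 0.0000
Node ud (S = 162): continuation = e^(−0.12)·[0.7583·0.0000 + 0.2417·29.2000] = 6.2590; exercise value = 13.0000 > continuation, so V_ud = 13.0000 (exercise)
Node dd (S = 121.5): continuation = e^(−0.12)·[0.7583·29.2000 + 0.2417·65.6500] = 33.7111; exercise value = 53.5000 > continuation, so V_dd = 53.5000 (exercise)
Node u (S = 180): continuation = e^(−0.12)·[0.7583·0.0000 + 0.2417·13.0000] = 2.7865; exercise value = 0.0000 ≤ continuation, so V_u = 2.7865
Node d (S = 135): continuation = e^(−0.12)·[0.7583·13.0000 + 0.2417·53.5000] = 20.2111; exercise value = 40.0000 > continuation, so V_d = 40.0000 (exercise)
Node 0 (S = 150): continuation = e^(−0.12)·[0.7583·2.7865 + 0.2417·40.0000] = 10.4481; exercise value = 25.0000 > continuation, so V_0 = 25.0000 (exercise)

$25.00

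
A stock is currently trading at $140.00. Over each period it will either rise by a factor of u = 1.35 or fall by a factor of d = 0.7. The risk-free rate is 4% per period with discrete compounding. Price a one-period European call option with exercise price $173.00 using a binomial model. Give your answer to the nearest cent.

Risk-neutral probability p = (1 + 0.04 − 0.7)/(1.35 − 0.7) = 0.3400/0.6500 = 0.5231
Terminal stock prices: S_u = 189, S_d = 98
Terminal payoffs (S − K): max(16, 0) = 16, max(-75, 0) = 0
Node 0 (S = 140): V_0 = 1/1.04·[0.5231·16.0000 + 0.4769·0.0000] = 8.0473

$8.05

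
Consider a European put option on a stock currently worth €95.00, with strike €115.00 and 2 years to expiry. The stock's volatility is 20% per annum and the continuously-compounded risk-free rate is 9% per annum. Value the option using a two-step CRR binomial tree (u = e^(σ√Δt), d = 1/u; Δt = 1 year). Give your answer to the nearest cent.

CRR parameters: u = e^(σ√Δt) = e^(0.2·√1) = 1.2214, d = 1/u = 0.8187
Per-period rate: rΔt = 0.09·1 = 0.09, so R = e^0.09 = 1.0942
Risk-neutral probability p = (e^0.09 − 0.8187)/(1.2214 − 0.8187) = 0.2754/0.4027 = 0.6840
Terminal stock prices: S_uu = 141.7, S_ud = 95, S_dd = 63.68
Terminal payoffs (K − S): max(-26.72, 0) = 0, max(20, 0) = 20, max(51.32, 0) = 51.32
Node u (S = 116): V_u = e^(−0.09)·[0.6840·0.0000 + 0.3160·20.0000] = 5.7753
Node d (S = 77.78): V_d = e^(−0.09)·[0.6840·20.0000 + 0.3160·51.3196] = 27.3227
Node 0 (S = 95): V_0 = e^(−0.09)·[0.6840·5.7753 + 0.3160·27.3227] = 11.5004

€11.50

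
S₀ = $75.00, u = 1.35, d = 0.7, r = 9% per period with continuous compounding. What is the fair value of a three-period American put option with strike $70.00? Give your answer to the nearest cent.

Risk-neutral probability p = (e^0.09 − 0.7)/(1.35 − 0.7) = 0.3942/0.6500 = 0.6064
Terminal stock prices: S_uuu = 184.5, S_uud = 95.68, S_udd = 49.61, S_ddd = 25.72
Terminal payoffs (K − S): max(-114.5, 0) = 0, max(-25.68, 0) = 0, max(20.39, 0) = 20.39, max(44.28, 0) = 44.28
Node uu (S = 136.7): continuation = e^(−0.09)·[0.6064·0.0000 + 0.3936·0.0000] = 0.0000; exercise value = 0.0000 ≤ continuation, so V_uu = 0.0000
Node ud (S = 70.88): continuation = e^(−0.09)·[0.6064·0.0000 + 0.3936·20.3875] = 7.3334; exercise value = 0.0000 ≤ continuation, so V_ud = 7.3334
Node dd (S = 36.75): continuation = e^(−0.09)·[0.6064·20.3875 + 0.3936·44.2750] = 27.2252; exercise value = 33.2500 > continuation, so V_dd = 33.2500 (exercise)
Node u (S = 101.2): continuation = e^(−0.09)·[0.6064·0.0000 + 0.3936·7.3334] = 2.6379; exercise value = 0.0000 ≤ continuation, so V_u = 2.6379
Node d (S = 52.5): continuation = e^(−0.09)·[0.6064·7.3334 + 0.3936·33.2500] = 16.0245; exercise value = 17.5000 > continuation, so V_d = 17.5000 (exercise)
Node 0 (S = 75): continuation = e^(−0.09)·[0.6064·2.6379 + 0.3936·17.5000] = 7.7568; exercise value = 0.0000 ≤ continuation, so V_0 = 7.7568

$7.76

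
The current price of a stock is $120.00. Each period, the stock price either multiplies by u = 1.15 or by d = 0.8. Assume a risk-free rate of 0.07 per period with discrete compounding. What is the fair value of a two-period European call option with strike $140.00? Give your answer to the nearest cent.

Risk-neutral probability p = (1 + 0.07 − 0.8)/(1.15 − 0.8) = 0.2700/0.3500 = 0.7714
Terminal stock prices: S_uu = 158.7, S_ud = 110.4, S_dd = 76.8
Terminal payoffs (S − K): max(18.7, 0) = 18.7, max(-29.6, 0) = 0, max(-63.2, 0) = 0
Node u (S = 138): V_u = 1/1.07·[0.7714·18.7000 + 0.2286·0.0000] = 13.4820
Node d (S = 96): V_d = 1/1.07·[0.7714·0.0000 + 0.2286·0.0000] = 0.0000
Node 0 (S = 120): V_0 = 1/1.07·[0.7714·13.4820 + 0.2286·0.0000] = 9.7200

$9.72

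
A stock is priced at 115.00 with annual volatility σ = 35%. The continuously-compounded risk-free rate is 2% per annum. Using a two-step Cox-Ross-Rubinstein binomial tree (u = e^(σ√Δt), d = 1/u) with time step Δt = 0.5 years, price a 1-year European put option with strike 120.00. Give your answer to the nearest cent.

16.77

CRR parameters: u = e^(σ√Δt) = e^(0.35·√0.5) = 1.2808, d = 1/u = 0.7808
Per-period rate: rΔt = 0.02·0.5 = 0.01, so R = e^0.01 = 1.0101
Risk-neutral probability p = (e^0.01 − 0.7808)/(1.2808 − 0.7808) = 0.2293/0.5000 = 0.4585
Terminal stock prices: S_uu = 188.7, S_ud = 115, S_dd = 70.1
Terminal payoffs (K − S): max(-68.65, 0) = 0, max(5, 0) = 5, max(49.9, 0) = 49.9
Node u (S = 147.3): V_u = e^(−0.01)·[0.4585·0.0000 + 0.5415·5.0000] = 2.6804
Node d (S = 89.79): V_d = e^(−0.01)·[0.4585·5.0000 + 0.5415·49.8976] = 29.0186
Node 0 (S = 115): V_0 = e^(−0.01)·[0.4585·2.6804 + 0.5415·29.0186] = 16.7729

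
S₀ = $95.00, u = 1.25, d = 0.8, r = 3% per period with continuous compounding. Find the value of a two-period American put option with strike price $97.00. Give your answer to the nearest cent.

Risk-neutral probability p = (e^0.03 − 0.8)/(1.25 − 0.8) = 0.2305/0.4500 = 0.5121
Terminal stock prices: S_uu = 148.4, S_ud = 95, S_dd = 60.8
Terminal payoffs (K − S): max(-51.44, 0) = 0, max(2, 0) = 2, max(36.2, 0) = 36.2
Node u (S = 118.8): continuation = e^(−0.03)·[0.5121·0.0000 + 0.4879·2.0000] = 0.9469; exercise value = 0.0000 ≤ continuation, so V_u = 0.9469
Node d (S = 76): continuation = e^(−0.03)·[0.5121·2.0000 + 0.4879·36.2000] = 18.1332; exercise value = 21.0000 > continuation, so V_d = 21.0000 (exercise)
Node 0 (S = 95): continuation = e^(−0.03)·[0.5121·0.9469 + 0.4879·21.0000] = 10.4133; exercise value = 2.0000 ≤ continuation, so V_0 = 10.4133

$10.41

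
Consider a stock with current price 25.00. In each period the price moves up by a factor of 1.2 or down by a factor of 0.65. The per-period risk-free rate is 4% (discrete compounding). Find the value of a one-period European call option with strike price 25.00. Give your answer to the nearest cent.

3.41

Risk-neutral probability p = (1 + 0.04 − 0.65)/(1.2 − 0.65) = 0.3900/0.5500 = 0.7091
Terminal stock prices: S_u = 30, S_d = 16.25
Terminal payoffs (S − K): max(5, 0) = 5, max(-8.75, 0) = 0
Node 0 (S = 25): V_0 = 1/1.04·[0.7091·5.0000 + 0.2909·0.0000] = 3.4091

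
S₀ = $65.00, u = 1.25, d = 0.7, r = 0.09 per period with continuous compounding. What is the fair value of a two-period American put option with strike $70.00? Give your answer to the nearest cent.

Risk-neutral probability p = (e^0.09 − 0.7)/(1.25 − 0.7) = 0.3942/0.5500 = 0.7167
Terminal stock prices: S_uu = 101.6, S_ud = 56.87, S_dd = 31.85
Terminal payoffs (K − S): max(-31.56, 0) = 0, max(13.13, 0) = 13.13, max(38.15, 0) = 38.15
Node u (S = 81.25): continuation = e^(−0.09)·[0.7167·0.0000 + 0.2833·13.1250] = 3.3985; exercise value = 0.0000 ≤ continuation, so V_u = 3.3985
Node d (S = 45.5): continuation = e^(−0.09)·[0.7167·13.1250 + 0.2833·38.1500] = 18.4752; exercise value = 24.5000 > continuation, so V_d = 24.5000 (exercise)
Node 0 (S = 65): continuation = e^(−0.09)·[0.7167·3.3985 + 0.2833·24.5000] = 8.5699; exercise value = 5.0000 ≤ continuation, so V_0 = 8.5699

$8.57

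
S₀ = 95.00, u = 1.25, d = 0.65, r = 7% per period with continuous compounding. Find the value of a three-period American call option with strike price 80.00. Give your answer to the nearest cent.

35.75

Risk-neutral probability p = (e^0.07 − 0.65)/(1.25 − 0.65) = 0.4225/0.6000 = 0.7042
Terminal stock prices: S_uuu = 185.5, S_uud = 96.48, S_udd = 50.17, S_ddd = 26.09
Terminal payoffs (S − K): max(105.5, 0) = 105.5, max(16.48, 0) = 16.48, max(-29.83, 0) = 0, max(-53.91, 0) = 0
Node uu (S = 148.4): continuation = e^(−0.07)·[0.7042·105.5469 + 0.2958·16.4844] = 73.8460; exercise value = 68.4375 ≤ continuation, so V_uu = 73.8460
Node ud (S = 77.19): continuation = e^(−0.07)·[0.7042·16.4844 + 0.2958·0.0000] = 10.8232; exercise value = 0.0000 ≤ continuation, so V_ud = 10.8232
Node dd (S = 40.14): continuation = e^(−0.07)·[0.7042·0.0000 + 0.2958·0.0000] = 0.0000; exercise value = 0.0000 ≤ continuation, so V_dd = 0.0000
Node u (S = 118.8): continuation = e^(−0.07)·[0.7042·73.8460 + 0.2958·10.8232] = 51.4706; exercise value = 38.7500 ≤ continuation, so V_u = 51.4706
Node d (S = 61.75): continuation = e^(−0.07)·[0.7042·10.8232 + 0.2958·0.0000] = 7.1062; exercise value = 0.0000 ≤ continuation, so V_d = 7.1062
Node 0 (S = 95): continuation = e^(−0.07)·[0.7042·51.4706 + 0.2958·7.1062] = 35.7542; exercise value = 15.0000 ≤ continuation, so V_0 = 35.7542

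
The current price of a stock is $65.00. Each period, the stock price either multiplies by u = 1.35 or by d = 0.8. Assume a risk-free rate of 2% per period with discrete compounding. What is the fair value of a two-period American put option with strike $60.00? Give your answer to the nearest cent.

Risk-neutral probability p = (1 + 0.02 − 0.8)/(1.35 − 0.8) = 0.2200/0.5500 = 0.4000
Terminal stock prices: S_uu = 118.5, S_ud = 70.2, S_dd = 41.6
Terminal payoffs (K − S): max(-58.46, 0) = 0, max(-10.2, 0) = 0, max(18.4, 0) = 18.4
Node u (S = 87.75): continuation = 1/1.02·[0.4000·0.0000 + 0.6000·0.0000] = 0.0000; exercise value = 0.0000 ≤ continuation, so V_u = 0.0000
Node d (S = 52): continuation = 1/1.02·[0.4000·0.0000 + 0.6000·18.4000] = 10.8235; exercise value = 8.0000 ≤ continuation, so V_d = 10.8235
Node 0 (S = 65): continuation = 1/1.02·[0.4000·0.0000 + 0.6000·10.8235] = 6.3668; exercise value = 0.0000 ≤ continuation, so V_0 = 6.3668

$6.37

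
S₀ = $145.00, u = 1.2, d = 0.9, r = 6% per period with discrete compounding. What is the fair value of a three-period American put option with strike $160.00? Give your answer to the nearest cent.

Risk-neutral probability p = (1 + 0.06 − 0.9)/(1.2 − 0.9) = 0.1600/0.3000 = 0.5333
Terminal stock prices: S_uuu = 250.6, S_uud = 187.9, S_udd = 140.9, S_ddd = 105.7
Terminal payoffs (K − S): max(-90.56, 0) = 0, max(-27.92, 0) = 0, max(19.06, 0) = 19.06, max(54.29, 0) = 54.29
Node uu (S = 208.8): continuation = 1/1.06·[0.5333·0.0000 + 0.4667·0.0000] = 0.0000; exercise value = 0.0000 ≤ continuation, so V_uu = 0.0000
Node ud (S = 156.6): continuation = 1/1.06·[0.5333·0.0000 + 0.4667·19.0600] = 8.3912; exercise value = 3.4000 ≤ continuation, so V_ud = 8.3912
Node dd (S = 117.5): continuation = 1/1.06·[0.5333·19.0600 + 0.4667·54.2950] = 33.4934; exercise value = 42.5500 > continuation, so V_dd = 42.5500 (exercise)
Node u (S = 174): continuation = 1/1.06·[0.5333·0.0000 + 0.4667·8.3912] = 3.6942; exercise value = 0.0000 ≤ continuation, so V_u = 3.6942
Node d (S = 130.5): continuation = 1/1.06·[0.5333·8.3912 + 0.4667·42.5500] = 22.9547; exercise value = 29.5000 > continuation, so V_d = 29.5000 (exercise)
Node 0 (S = 145): continuation = 1/1.06·[0.5333·3.6942 + 0.4667·29.5000] = 14.8462; exercise value = 15.0000 > continuation, so V_0 = 15.0000 (exercise)

$15.00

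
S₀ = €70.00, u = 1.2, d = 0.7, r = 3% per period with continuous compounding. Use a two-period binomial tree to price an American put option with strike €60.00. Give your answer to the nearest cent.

€3.87

Risk-neutral probability p = (e^0.03 − 0.7)/(1.2 − 0.7) = 0.3305/0.5000 = 0.6609
Terminal stock prices: S_uu = 100.8, S_ud = 58.8, S_dd = 34.3
Terminal payoffs (K − S): max(-40.8, 0) = 0, max(1.2, 0) = 1.2, max(25.7, 0) = 25.7
Node u (S = 84): continuation = e^(−0.03)·[0.6609·0.0000 + 0.3391·1.2000] = 0.3949; exercise value = 0.0000 ≤ continuation, so V_u = 0.3949
Node d (S = 49): continuation = e^(−0.03)·[0.6609·1.2000 + 0.3391·25.7000] = 9.2267; exercise value = 11.0000 > continuation, so V_d = 11.0000 (exercise)
Node 0 (S = 70): continuation = e^(−0.03)·[0.6609·0.3949 + 0.3391·11.0000] = 3.8730; exercise value = 0.0000 ≤ continuation, so V_0 = 3.8730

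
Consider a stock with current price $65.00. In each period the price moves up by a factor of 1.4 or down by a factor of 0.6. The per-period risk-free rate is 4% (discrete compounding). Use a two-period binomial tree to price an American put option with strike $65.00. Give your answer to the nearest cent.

Risk-neutral probability p = (1 + 0.04 − 0.6)/(1.4 − 0.6) = 0.4400/0.8000 = 0.5500
Terminal stock prices: S_uu = 127.4, S_ud = 54.6, S_dd = 23.4
Terminal payoffs (K − S): max(-62.4, 0) = 0, max(10.4, 0) = 10.4, max(41.6, 0) = 41.6
Node u (S = 91): continuation = 1/1.04·[0.5500·0.0000 + 0.4500·10.4000] = 4.5000; exercise value = 0.0000 ≤ continuation, so V_u = 4.5000
Node d (S = 39): continuation = 1/1.04·[0.5500·10.4000 + 0.4500·41.6000] = 23.5000; exercise value = 26.0000 > continuation, so V_d = 26.0000 (exercise)
Node 0 (S = 65): continuation = 1/1.04·[0.5500·4.5000 + 0.4500·26.0000] = 13.6298; exercise value = 0.0000 ≤ continuation, so V_0 = 13.6298

$13.63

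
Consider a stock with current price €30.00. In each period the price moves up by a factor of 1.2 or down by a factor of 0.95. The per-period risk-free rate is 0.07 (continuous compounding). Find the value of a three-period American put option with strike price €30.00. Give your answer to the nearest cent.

Risk-neutral probability p = (e^0.07 − 0.95)/(1.2 − 0.95) = 0.1225/0.2500 = 0.4900
Terminal stock prices: S_uuu = 51.84, S_uud = 41.04, S_udd = 32.49, S_ddd = 25.72
Terminal payoffs (K − S): max(-21.84, 0) = 0, max(-11.04, 0) = 0, max(-2.49, 0) = 0, max(4.279, 0) = 4.279
Node uu (S = 43.2): continuation = e^(−0.07)·[0.4900·0.0000 + 0.5100·0.0000] = 0.0000; exercise value = 0.0000 ≤ continuation, so V_uu = 0.0000
Node ud (S = 34.2): continuation = e^(−0.07)·[0.4900·0.0000 + 0.5100·0.0000] = 0.0000; exercise value = 0.0000 ≤ continuation, so V_ud = 0.0000
Node dd (S = 27.07): continuation = e^(−0.07)·[0.4900·0.0000 + 0.5100·4.2788] = 2.0345; exercise value = 2.9250 > continuation, so V_dd = 2.9250 (exercise)
Node u (S = 36): continuation = e^(−0.07)·[0.4900·0.0000 + 0.5100·0.0000] = 0.0000; exercise value = 0.0000 ≤ continuation, so V_u = 0.0000
Node d (S = 28.5): continuation = e^(−0.07)·[0.4900·0.0000 + 0.5100·2.9250] = 1.3908; exercise value = 1.5000 > continuation, so V_d = 1.5000 (exercise)
Node 0 (S = 30): continuation = e^(−0.07)·[0.4900·0.0000 + 0.5100·1.5000] = 0.7132; exercise value = 0.0000 ≤ continuation, so V_0 = 0.7132

€0.71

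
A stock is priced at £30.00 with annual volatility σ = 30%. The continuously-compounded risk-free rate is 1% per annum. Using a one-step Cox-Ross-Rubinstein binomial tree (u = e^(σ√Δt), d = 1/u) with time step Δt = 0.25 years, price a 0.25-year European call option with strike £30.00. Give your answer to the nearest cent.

£2.28

CRR parameters: u = e^(σ√Δt) = e^(0.3·√0.25) = 1.1618, d = 1/u = 0.8607
Per-period rate: rΔt = 0.01·0.25 = 0.0025, so R = e^0.0025 = 1.0025
Risk-neutral probability p = (e^0.0025 − 0.8607)/(1.1618 − 0.8607) = 0.1418/0.3011 = 0.4709
Terminal stock prices: S_u = 34.86, S_d = 25.82
Terminal payoffs (S − K): max(4.855, 0) = 4.855, max(-4.179, 0) = 0
Node 0 (S = 30): V_0 = e^(−0.0025)·[0.4709·4.8550 + 0.5291·0.0000] = 2.2804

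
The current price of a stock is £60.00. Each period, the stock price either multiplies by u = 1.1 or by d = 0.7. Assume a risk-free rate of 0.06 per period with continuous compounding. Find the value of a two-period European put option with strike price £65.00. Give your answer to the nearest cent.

£3.17

Risk-neutral probability p = (e^0.06 − 0.7)/(1.1 − 0.7) = 0.3618/0.4000 = 0.9046
Terminal stock prices: S_uu = 72.6, S_ud = 46.2, S_dd = 29.4
Terminal payoffs (K − S): max(-7.6, 0) = 0, max(18.8, 0) = 18.8, max(35.6, 0) = 35.6
Node u (S = 66): V_u = e^(−0.06)·[0.9046·0.0000 + 0.0954·18.8000] = 1.6892
Node d (S = 42): V_d = e^(−0.06)·[0.9046·18.8000 + 0.0954·35.6000] = 19.2147
Node 0 (S = 60): V_0 = e^(−0.06)·[0.9046·1.6892 + 0.0954·19.2147] = 3.1656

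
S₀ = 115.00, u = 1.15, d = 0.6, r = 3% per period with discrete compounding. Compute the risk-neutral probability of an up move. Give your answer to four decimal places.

p = 0.7818

Risk-neutral probability p = (1 + 0.03 − 0.6)/(1.15 − 0.6) = 0.4300/0.5500 = 0.7818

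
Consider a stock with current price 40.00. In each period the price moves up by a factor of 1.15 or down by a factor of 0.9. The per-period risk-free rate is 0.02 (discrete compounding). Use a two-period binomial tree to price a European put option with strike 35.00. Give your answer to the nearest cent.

Risk-neutral probability p = (1 + 0.02 − 0.9)/(1.15 − 0.9) = 0.1200/0.2500 = 0.4800
Terminal stock prices: S_uu = 52.9, S_ud = 41.4, S_dd = 32.4
Terminal payoffs (K − S): max(-17.9, 0) = 0, max(-6.4, 0) = 0, max(2.6, 0) = 2.6
Node u (S = 46): V_u = 1/1.02·[0.4800·0.0000 + 0.5200·0.0000] = 0.0000
Node d (S = 36): V_d = 1/1.02·[0.4800·0.0000 + 0.5200·2.6000] = 1.3255
Node 0 (S = 40): V_0 = 1/1.02·[0.4800·0.0000 + 0.5200·1.3255] = 0.6757

0.68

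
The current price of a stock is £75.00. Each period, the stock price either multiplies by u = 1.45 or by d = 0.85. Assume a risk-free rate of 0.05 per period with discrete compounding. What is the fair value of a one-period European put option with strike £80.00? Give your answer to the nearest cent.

£10.32

Risk-neutral probability p = (1 + 0.05 − 0.85)/(1.45 − 0.85) = 0.2000/0.6000 = 0.3333
Terminal stock prices: S_u = 108.8, S_d = 63.75
Terminal payoffs (K − S): max(-28.75, 0) = 0, max(16.25, 0) = 16.25
Node 0 (S = 75): V_0 = 1/1.05·[0.3333·0.0000 + 0.6667·16.2500] = 10.3175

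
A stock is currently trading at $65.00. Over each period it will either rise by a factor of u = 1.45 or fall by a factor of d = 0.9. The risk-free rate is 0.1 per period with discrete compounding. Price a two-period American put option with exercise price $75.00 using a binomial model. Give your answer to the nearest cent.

Risk-neutral probability p = (1 + 0.1 − 0.9)/(1.45 − 0.9) = 0.2000/0.5500 = 0.3636
Terminal stock prices: S_uu = 136.7, S_ud = 84.83, S_dd = 52.65
Terminal payoffs (K − S): max(-61.66, 0) = 0, max(-9.825, 0) = 0, max(22.35, 0) = 22.35
Node u (S = 94.25): continuation = 1/1.1·[0.3636·0.0000 + 0.6364·0.0000] = 0.0000; exercise value = 0.0000 ≤ continuation, so V_u = 0.0000
Node d (S = 58.5): continuation = 1/1.1·[0.3636·0.0000 + 0.6364·22.3500] = 12.9298; exercise value = 16.5000 > continuation, so V_d = 16.5000 (exercise)
Node 0 (S = 65): continuation = 1/1.1·[0.3636·0.0000 + 0.6364·16.5000] = 9.5455; exercise value = 10.0000 > continuation, so V_0 = 10.0000 (exercise)

$10.00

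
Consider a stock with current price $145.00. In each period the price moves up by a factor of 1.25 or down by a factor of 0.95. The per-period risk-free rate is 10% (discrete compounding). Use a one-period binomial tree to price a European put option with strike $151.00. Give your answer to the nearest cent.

$6.02

Risk-neutral probability p = (1 + 0.1 − 0.95)/(1.25 − 0.95) = 0.1500/0.3000 = 0.5000
Terminal stock prices: S_u = 181.2, S_d = 137.8
Terminal payoffs (K − S): max(-30.25, 0) = 0, max(13.25, 0) = 13.25
Node 0 (S = 145): V_0 = 1/1.1·[0.5000·0.0000 + 0.5000·13.2500] = 6.0227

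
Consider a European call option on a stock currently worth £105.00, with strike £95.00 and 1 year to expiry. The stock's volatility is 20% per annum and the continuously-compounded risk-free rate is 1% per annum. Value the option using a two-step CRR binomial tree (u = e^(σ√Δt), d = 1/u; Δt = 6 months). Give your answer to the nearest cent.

£15.15

CRR parameters: u = e^(σ√Δt) = e^(0.2·√0.5) = 1.1519, d = 1/u = 0.8681
Per-period rate: rΔt = 0.01·0.5 = 0.005, so R = e^0.005 = 1.0050
Risk-neutral probability p = (e^0.005 − 0.8681)/(1.1519 − 0.8681) = 0.1369/0.2838 = 0.4824
Terminal stock prices: S_uu = 139.3, S_ud = 105, S_dd = 79.13
Terminal payoffs (S − K): max(44.32, 0) = 44.32, max(10, 0) = 10, max(-15.87, 0) = 0
Node u (S = 121): V_u = e^(−0.005)·[0.4824·44.3241 + 0.5176·10.0000] = 26.4244
Node d (S = 91.15): V_d = e^(−0.005)·[0.4824·10.0000 + 0.5176·0.0000] = 4.7996
Node 0 (S = 105): V_0 = e^(−0.005)·[0.4824·26.4244 + 0.5176·4.7996] = 15.1547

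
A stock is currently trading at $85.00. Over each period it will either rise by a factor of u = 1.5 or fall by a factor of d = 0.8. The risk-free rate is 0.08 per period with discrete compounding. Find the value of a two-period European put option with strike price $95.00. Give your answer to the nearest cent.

Risk-neutral probability p = (1 + 0.08 − 0.8)/(1.5 − 0.8) = 0.2800/0.7000 = 0.4000
Terminal stock prices: S_uu = 191.2, S_ud = 102, S_dd = 54.4
Terminal payoffs (K − S): max(-96.25, 0) = 0, max(-7, 0) = 0, max(40.6, 0) = 40.6
Node u (S = 127.5): V_u = 1/1.08·[0.4000·0.0000 + 0.6000·0.0000] = 0.0000
Node d (S = 68): V_d = 1/1.08·[0.4000·0.0000 + 0.6000·40.6000] = 22.5556
Node 0 (S = 85): V_0 = 1/1.08·[0.4000·0.0000 + 0.6000·22.5556] = 12.5309

$12.53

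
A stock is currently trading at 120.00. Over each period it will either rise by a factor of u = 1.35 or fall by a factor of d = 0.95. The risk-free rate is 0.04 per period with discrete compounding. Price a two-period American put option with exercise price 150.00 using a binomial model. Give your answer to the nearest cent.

Risk-neutral probability p = (1 + 0.04 − 0.95)/(1.35 − 0.95) = 0.0900/0.4000 = 0.2250
Terminal stock prices: S_uu = 218.7, S_ud = 153.9, S_dd = 108.3
Terminal payoffs (K − S): max(-68.7, 0) = 0, max(-3.9, 0) = 0, max(41.7, 0) = 41.7
Node u (S = 162): continuation = 1/1.04·[0.2250·0.0000 + 0.7750·0.0000] = 0.0000; exercise value = 0.0000 ≤ continuation, so V_u = 0.0000
Node d (S = 114): continuation = 1/1.04·[0.2250·0.0000 + 0.7750·41.7000] = 31.0745; exercise value = 36.0000 > continuation, so V_d = 36.0000 (exercise)
Node 0 (S = 120): continuation = 1/1.04·[0.2250·0.0000 + 0.7750·36.0000] = 26.8269; exercise value = 30.0000 > continuation, so V_0 = 30.0000 (exercise)

30.00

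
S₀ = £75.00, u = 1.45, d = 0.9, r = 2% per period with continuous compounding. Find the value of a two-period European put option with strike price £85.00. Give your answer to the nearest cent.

£14.23

Risk-neutral probability p = (e^0.02 − 0.9)/(1.45 − 0.9) = 0.1202/0.5500 = 0.2185
Terminal stock prices: S_uu = 157.7, S_ud = 97.88, S_dd = 60.75
Terminal payoffs (K − S): max(-72.69, 0) = 0, max(-12.88, 0) = 0, max(24.25, 0) = 24.25
Node u (S = 108.8): V_u = e^(−0.02)·[0.2185·0.0000 + 0.7815·0.0000] = 0.0000
Node d (S = 67.5): V_d = e^(−0.02)·[0.2185·0.0000 + 0.7815·24.2500] = 18.5750
Node 0 (S = 75): V_0 = e^(−0.02)·[0.2185·0.0000 + 0.7815·18.5750] = 14.2280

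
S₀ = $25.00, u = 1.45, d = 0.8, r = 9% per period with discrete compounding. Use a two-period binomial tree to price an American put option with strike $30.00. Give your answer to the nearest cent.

Risk-neutral probability p = (1 + 0.09 − 0.8)/(1.45 − 0.8) = 0.2900/0.6500 = 0.4462
Terminal stock prices: S_uu = 52.56, S_ud = 29, S_dd = 16
Terminal payoffs (K − S): max(-22.56, 0) = 0, max(1, 0) = 1, max(14, 0) = 14
Node u (S = 36.25): continuation = 1/1.09·[0.4462·0.0000 + 0.5538·1.0000] = 0.5081; exercise value = 0.0000 ≤ continuation, so V_u = 0.5081
Node d (S = 20): continuation = 1/1.09·[0.4462·1.0000 + 0.5538·14.0000] = 7.5229; exercise value = 10.0000 > continuation, so V_d = 10.0000 (exercise)
Node 0 (S = 25): continuation = 1/1.09·[0.4462·0.5081 + 0.5538·10.0000] = 5.2891; exercise value = 5.0000 ≤ continuation, so V_0 = 5.2891

$5.29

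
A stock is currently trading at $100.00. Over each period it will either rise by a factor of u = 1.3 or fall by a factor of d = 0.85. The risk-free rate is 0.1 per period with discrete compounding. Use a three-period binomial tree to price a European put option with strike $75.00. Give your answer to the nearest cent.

$0.90

Risk-neutral probability p = (1 + 0.1 − 0.85)/(1.3 − 0.85) = 0.2500/0.4500 = 0.5556
Terminal stock prices: S_uuu = 219.7, S_uud = 143.7, S_udd = 93.92, S_ddd = 61.41
Terminal payoffs (K − S): max(-144.7, 0) = 0, max(-68.65, 0) = 0, max(-18.92, 0) = 0, max(13.59, 0) = 13.59
Node uu (S = 169): V_uu = 1/1.1·[0.5556·0.0000 + 0.4444·0.0000] = 0.0000
Node ud (S = 110.5): V_ud = 1/1.1·[0.5556·0.0000 + 0.4444·0.0000] = 0.0000
Node dd (S = 72.25): V_dd = 1/1.1·[0.5556·0.0000 + 0.4444·13.5875] = 5.4899
Node u (S = 130): V_u = 1/1.1·[0.5556·0.0000 + 0.4444·0.0000] = 0.0000
Node d (S = 85): V_d = 1/1.1·[0.5556·0.0000 + 0.4444·5.4899] = 2.2181
Node 0 (S = 100): V_0 = 1/1.1·[0.5556·0.0000 + 0.4444·2.2181] = 0.8962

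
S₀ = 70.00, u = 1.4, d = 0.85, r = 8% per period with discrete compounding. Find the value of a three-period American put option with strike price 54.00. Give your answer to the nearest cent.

Risk-neutral probability p = (1 + 0.08 − 0.85)/(1.4 − 0.85) = 0.2300/0.5500 = 0.4182
Terminal stock prices: S_uuu = 192.1, S_uud = 116.6, S_udd = 70.8, S_ddd = 42.99
Terminal payoffs (K − S): max(-138.1, 0) = 0, max(-62.62, 0) = 0, max(-16.8, 0) = 0, max(11.01, 0) = 11.01
Node uu (S = 137.2): continuation = 1/1.08·[0.4182·0.0000 + 0.5818·0.0000] = 0.0000; exercise value = 0.0000 ≤ continuation, so V_uu = 0.0000
Node ud (S = 83.3): continuation = 1/1.08·[0.4182·0.0000 + 0.5818·0.0000] = 0.0000; exercise value = 0.0000 ≤ continuation, so V_ud = 0.0000
Node dd (S = 50.57): continuation = 1/1.08·[0.4182·0.0000 + 0.5818·11.0113] = 5.9320; exercise value = 3.4250 ≤ continuation, so V_dd = 5.9320
Node u (S = 98): continuation = 1/1.08·[0.4182·0.0000 + 0.5818·0.0000] = 0.0000; exercise value = 0.0000 ≤ continuation, so V_u = 0.0000
Node d (S = 59.5): continuation = 1/1.08·[0.4182·0.0000 + 0.5818·5.9320] = 3.1957; exercise value = 0.0000 ≤ continuation, so V_d = 3.1957
Node 0 (S = 70): continuation = 1/1.08·[0.4182·0.0000 + 0.5818·3.1957] = 1.7216; exercise value = 0.0000 ≤ continuation, so V_0 = 1.7216

1.72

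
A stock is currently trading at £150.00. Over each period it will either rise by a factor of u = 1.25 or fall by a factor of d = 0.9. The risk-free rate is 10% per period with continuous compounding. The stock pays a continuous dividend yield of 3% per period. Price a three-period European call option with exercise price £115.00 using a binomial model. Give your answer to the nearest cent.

£52.44

Per-period risk-free factor R = e^0.1 = 1.1052; dividend-adjusted growth = e^(0.1−0.03) = 1.0725.
Risk-neutral probability p = (1.0725 − 0.9)/(1.25 − 0.9) = 0.1725/0.3500 = 0.4929
Terminal stock prices: S_uuu = 293, S_uud = 210.9, S_udd = 151.9, S_ddd = 109.4
Terminal payoffs (S − K): max(178, 0) = 178, max(95.94, 0) = 95.94, max(36.88, 0) = 36.88, max(-5.65, 0) = 0
Node uu (S = 234.4): V_uu = e^(−0.1)·[0.4929·177.9688 + 0.5071·95.9375] = 123.3919
Node ud (S = 168.8): V_ud = e^(−0.1)·[0.4929·95.9375 + 0.5071·36.8750] = 59.7064
Node dd (S = 121.5): V_dd = e^(−0.1)·[0.4929·36.8750 + 0.5071·0.0000] = 16.4454
Node u (S = 187.5): V_u = e^(−0.1)·[0.4929·123.3919 + 0.5071·59.7064] = 82.4268
Node d (S = 135): V_d = e^(−0.1)·[0.4929·59.7064 + 0.5071·16.4454] = 34.1738
Node 0 (S = 150): V_0 = e^(−0.1)·[0.4929·82.4268 + 0.5071·34.1738] = 52.4415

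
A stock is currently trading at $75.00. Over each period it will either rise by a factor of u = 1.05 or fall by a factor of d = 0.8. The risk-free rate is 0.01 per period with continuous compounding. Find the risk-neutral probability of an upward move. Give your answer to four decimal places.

p = 0.8402

Risk-neutral probability p = (e^0.01 − 0.8)/(1.05 − 0.8) = 0.2101/0.2500 = 0.8402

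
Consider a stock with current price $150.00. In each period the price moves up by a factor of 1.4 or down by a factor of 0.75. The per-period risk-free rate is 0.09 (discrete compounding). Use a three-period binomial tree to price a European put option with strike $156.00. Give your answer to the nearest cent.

$18.21

Risk-neutral probability p = (1 + 0.09 − 0.75)/(1.4 − 0.75) = 0.3400/0.6500 = 0.5231
Terminal stock prices: S_uuu = 411.6, S_uud = 220.5, S_udd = 118.1, S_ddd = 63.28
Terminal payoffs (K − S): max(-255.6, 0) = 0, max(-64.5, 0) = 0, max(37.88, 0) = 37.88, max(92.72, 0) = 92.72
Node uu (S = 294): V_uu = 1/1.09·[0.5231·0.0000 + 0.4769·0.0000] = 0.0000
Node ud (S = 157.5): V_ud = 1/1.09·[0.5231·0.0000 + 0.4769·37.8750] = 16.5720
Node dd (S = 84.38): V_dd = 1/1.09·[0.5231·37.8750 + 0.4769·92.7188] = 58.7443
Node u (S = 210): V_u = 1/1.09·[0.5231·0.0000 + 0.4769·16.5720] = 7.2510
Node d (S = 112.5): V_d = 1/1.09·[0.5231·16.5720 + 0.4769·58.7443] = 33.6559
Node 0 (S = 150): V_0 = 1/1.09·[0.5231·7.2510 + 0.4769·33.6559] = 18.2056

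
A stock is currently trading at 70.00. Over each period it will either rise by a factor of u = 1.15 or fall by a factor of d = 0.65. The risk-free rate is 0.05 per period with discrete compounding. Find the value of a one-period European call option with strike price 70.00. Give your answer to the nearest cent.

Risk-neutral probability p = (1 + 0.05 − 0.65)/(1.15 − 0.65) = 0.4000/0.5000 = 0.8000
Terminal stock prices: S_u = 80.5, S_d = 45.5
Terminal payoffs (S − K): max(10.5, 0) = 10.5, max(-24.5, 0) = 0
Node 0 (S = 70): V_0 = 1/1.05·[0.8000·10.5000 + 0.2000·0.0000] = 8.0000

8.00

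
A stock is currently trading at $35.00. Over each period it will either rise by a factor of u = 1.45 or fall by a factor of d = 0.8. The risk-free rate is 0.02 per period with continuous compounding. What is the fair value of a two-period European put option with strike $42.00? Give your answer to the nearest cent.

Risk-neutral probability p = (e^0.02 − 0.8)/(1.45 − 0.8) = 0.2202/0.6500 = 0.3388
Terminal stock prices: S_uu = 73.59, S_ud = 40.6, S_dd = 22.4
Terminal payoffs (K − S): max(-31.59, 0) = 0, max(1.4, 0) = 1.4, max(19.6, 0) = 19.6
Node u (S = 50.75): V_u = e^(−0.02)·[0.3388·0.0000 + 0.6612·1.4000] = 0.9074
Node d (S = 28): V_d = e^(−0.02)·[0.3388·1.4000 + 0.6612·19.6000] = 13.1683
Node 0 (S = 35): V_0 = e^(−0.02)·[0.3388·0.9074 + 0.6612·13.1683] = 8.8362

$8.84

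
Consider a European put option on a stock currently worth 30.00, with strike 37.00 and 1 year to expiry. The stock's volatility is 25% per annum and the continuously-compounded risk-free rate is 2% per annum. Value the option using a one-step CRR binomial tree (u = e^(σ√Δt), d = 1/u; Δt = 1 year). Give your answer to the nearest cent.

CRR parameters: u = e^(σ√Δt) = e^(0.25·√1) = 1.2840, d = 1/u = 0.7788
Per-period rate: rΔt = 0.02·1 = 0.02, so R = e^0.02 = 1.0202
Risk-neutral probability p = (e^0.02 − 0.7788)/(1.2840 − 0.7788) = 0.2414/0.5052 = 0.4778
Terminal stock prices: S_u = 38.52, S_d = 23.36
Terminal payoffs (K − S): max(-1.521, 0) = 0, max(13.64, 0) = 13.64
Node 0 (S = 30): V_0 = e^(−0.02)·[0.4778·0.0000 + 0.5222·13.6360] = 6.9796

6.98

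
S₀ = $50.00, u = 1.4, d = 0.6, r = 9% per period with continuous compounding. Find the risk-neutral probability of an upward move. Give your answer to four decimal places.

Risk-neutral probability p = (e^0.09 − 0.6)/(1.4 − 0.6) = 0.4942/0.8000 = 0.6177

p = 0.6177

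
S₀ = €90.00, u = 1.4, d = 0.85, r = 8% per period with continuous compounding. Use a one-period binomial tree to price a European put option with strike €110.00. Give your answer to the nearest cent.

Risk-neutral probability p = (e^0.08 − 0.85)/(1.4 − 0.85) = 0.2333/0.5500 = 0.4242
Terminal stock prices: S_u = 126, S_d = 76.5
Terminal payoffs (K − S): max(-16, 0) = 0, max(33.5, 0) = 33.5
Node 0 (S = 90): V_0 = e^(−0.08)·[0.4242·0.0000 + 0.5758·33.5000] = 17.8076

€17.81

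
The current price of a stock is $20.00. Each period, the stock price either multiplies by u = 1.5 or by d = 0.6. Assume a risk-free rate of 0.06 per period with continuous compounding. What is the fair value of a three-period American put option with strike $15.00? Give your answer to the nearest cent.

$2.49

Risk-neutral probability p = (e^0.06 − 0.6)/(1.5 − 0.6) = 0.4618/0.9000 = 0.5132
Terminal stock prices: S_uuu = 67.5, S_uud = 27, S_udd = 10.8, S_ddd = 4.32
Terminal payoffs (K − S): max(-52.5, 0) = 0, max(-12, 0) = 0, max(4.2, 0) = 4.2, max(10.68, 0) = 10.68
Node uu (S = 45): continuation = e^(−0.06)·[0.5132·0.0000 + 0.4868·0.0000] = 0.0000; exercise value = 0.0000 ≤ continuation, so V_uu = 0.0000
Node ud (S = 18): continuation = e^(−0.06)·[0.5132·0.0000 + 0.4868·4.2000] = 1.9257; exercise value = 0.0000 ≤ continuation, so V_ud = 1.9257
Node dd (S = 7.2): continuation = e^(−0.06)·[0.5132·4.2000 + 0.4868·10.6800] = 6.9265; exercise value = 7.8000 > continuation, so V_dd = 7.8000 (exercise)
Node u (S = 30): continuation = e^(−0.06)·[0.5132·0.0000 + 0.4868·1.9257] = 0.8829; exercise value = 0.0000 ≤ continuation, so V_u = 0.8829
Node d (S = 12): continuation = e^(−0.06)·[0.5132·1.9257 + 0.4868·7.8000] = 4.5069; exercise value = 3.0000 ≤ continuation, so V_d = 4.5069
Node 0 (S = 20): continuation = e^(−0.06)·[0.5132·0.8829 + 0.4868·4.5069] = 2.4931; exercise value = 0.0000 ≤ continuation, so V_0 = 2.4931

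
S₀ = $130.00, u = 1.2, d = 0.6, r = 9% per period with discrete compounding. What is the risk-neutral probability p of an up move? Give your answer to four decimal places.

Risk-neutral probability p = (1 + 0.09 − 0.6)/(1.2 − 0.6) = 0.4900/0.6000 = 0.8167

p = 0.8167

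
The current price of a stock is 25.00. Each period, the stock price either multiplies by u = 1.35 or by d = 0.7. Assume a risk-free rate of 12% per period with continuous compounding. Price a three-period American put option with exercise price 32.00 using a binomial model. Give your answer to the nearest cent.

7.00

Risk-neutral probability p = (e^0.12 − 0.7)/(1.35 − 0.7) = 0.4275/0.6500 = 0.6577
Terminal stock prices: S_uuu = 61.51, S_uud = 31.89, S_udd = 16.54, S_ddd = 8.575
Terminal payoffs (K − S): max(-29.51, 0) = 0, max(0.1062, 0) = 0.1062, max(15.46, 0) = 15.46, max(23.43, 0) = 23.43
Node uu (S = 45.56): continuation = e^(−0.12)·[0.6577·0.0000 + 0.3423·0.1062] = 0.0323; exercise value = 0.0000 ≤ continuation, so V_uu = 0.0323
Node ud (S = 23.62): continuation = e^(−0.12)·[0.6577·0.1062 + 0.3423·15.4625] = 4.7565; exercise value = 8.3750 > continuation, so V_ud = 8.3750 (exercise)
Node dd (S = 12.25): continuation = e^(−0.12)·[0.6577·15.4625 + 0.3423·23.4250] = 16.1315; exercise value = 19.7500 > continuation, so V_dd = 19.7500 (exercise)
Node u (S = 33.75): continuation = e^(−0.12)·[0.6577·0.0323 + 0.3423·8.3750] = 2.5615; exercise value = 0.0000 ≤ continuation, so V_u = 2.5615
Node d (S = 17.5): continuation = e^(−0.12)·[0.6577·8.3750 + 0.3423·19.7500] = 10.8815; exercise value = 14.5000 > continuation, so V_d = 14.5000 (exercise)
Node 0 (S = 25): continuation = e^(−0.12)·[0.6577·2.5615 + 0.3423·14.5000] = 5.8964; exercise value = 7.0000 > continuation, so V_0 = 7.0000 (exercise)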